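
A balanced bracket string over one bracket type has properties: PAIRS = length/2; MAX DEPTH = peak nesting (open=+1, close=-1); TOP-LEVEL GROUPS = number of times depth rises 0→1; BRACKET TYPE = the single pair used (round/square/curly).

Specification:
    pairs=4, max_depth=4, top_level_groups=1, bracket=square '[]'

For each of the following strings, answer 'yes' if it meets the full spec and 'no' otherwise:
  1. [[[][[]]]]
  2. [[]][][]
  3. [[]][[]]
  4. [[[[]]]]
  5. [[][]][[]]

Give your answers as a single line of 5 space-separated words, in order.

String 1 '[[[][[]]]]': depth seq [1 2 3 2 3 4 3 2 1 0]
  -> pairs=5 depth=4 groups=1 -> no
String 2 '[[]][][]': depth seq [1 2 1 0 1 0 1 0]
  -> pairs=4 depth=2 groups=3 -> no
String 3 '[[]][[]]': depth seq [1 2 1 0 1 2 1 0]
  -> pairs=4 depth=2 groups=2 -> no
String 4 '[[[[]]]]': depth seq [1 2 3 4 3 2 1 0]
  -> pairs=4 depth=4 groups=1 -> yes
String 5 '[[][]][[]]': depth seq [1 2 1 2 1 0 1 2 1 0]
  -> pairs=5 depth=2 groups=2 -> no

Answer: no no no yes no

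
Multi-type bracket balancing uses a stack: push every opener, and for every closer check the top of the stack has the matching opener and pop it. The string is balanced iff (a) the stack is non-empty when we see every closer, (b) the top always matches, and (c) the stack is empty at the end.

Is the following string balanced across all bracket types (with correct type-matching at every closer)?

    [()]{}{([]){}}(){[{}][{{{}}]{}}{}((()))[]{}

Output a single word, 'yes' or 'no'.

pos 0: push '['; stack = [
pos 1: push '('; stack = [(
pos 2: ')' matches '('; pop; stack = [
pos 3: ']' matches '['; pop; stack = (empty)
pos 4: push '{'; stack = {
pos 5: '}' matches '{'; pop; stack = (empty)
pos 6: push '{'; stack = {
pos 7: push '('; stack = {(
pos 8: push '['; stack = {([
pos 9: ']' matches '['; pop; stack = {(
pos 10: ')' matches '('; pop; stack = {
pos 11: push '{'; stack = {{
pos 12: '}' matches '{'; pop; stack = {
pos 13: '}' matches '{'; pop; stack = (empty)
pos 14: push '('; stack = (
pos 15: ')' matches '('; pop; stack = (empty)
pos 16: push '{'; stack = {
pos 17: push '['; stack = {[
pos 18: push '{'; stack = {[{
pos 19: '}' matches '{'; pop; stack = {[
pos 20: ']' matches '['; pop; stack = {
pos 21: push '['; stack = {[
pos 22: push '{'; stack = {[{
pos 23: push '{'; stack = {[{{
pos 24: push '{'; stack = {[{{{
pos 25: '}' matches '{'; pop; stack = {[{{
pos 26: '}' matches '{'; pop; stack = {[{
pos 27: saw closer ']' but top of stack is '{' (expected '}') → INVALID
Verdict: type mismatch at position 27: ']' closes '{' → no

Answer: no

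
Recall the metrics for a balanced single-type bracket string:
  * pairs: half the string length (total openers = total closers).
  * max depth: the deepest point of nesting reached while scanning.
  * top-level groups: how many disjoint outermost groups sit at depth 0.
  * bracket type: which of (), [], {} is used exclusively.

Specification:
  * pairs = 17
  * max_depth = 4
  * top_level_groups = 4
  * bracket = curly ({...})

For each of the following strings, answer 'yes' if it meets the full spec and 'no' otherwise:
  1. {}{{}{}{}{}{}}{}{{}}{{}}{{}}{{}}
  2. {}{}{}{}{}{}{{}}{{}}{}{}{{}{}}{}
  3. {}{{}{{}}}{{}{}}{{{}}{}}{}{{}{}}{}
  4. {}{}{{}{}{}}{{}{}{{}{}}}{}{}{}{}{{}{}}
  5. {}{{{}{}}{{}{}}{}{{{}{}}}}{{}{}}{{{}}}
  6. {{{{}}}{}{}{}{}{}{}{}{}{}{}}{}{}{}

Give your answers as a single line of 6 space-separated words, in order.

String 1 '{}{{}{}{}{}{}}{}{{}}{{}}{{}}{{}}': depth seq [1 0 1 2 1 2 1 2 1 2 1 2 1 0 1 0 1 2 1 0 1 2 1 0 1 2 1 0 1 2 1 0]
  -> pairs=16 depth=2 groups=7 -> no
String 2 '{}{}{}{}{}{}{{}}{{}}{}{}{{}{}}{}': depth seq [1 0 1 0 1 0 1 0 1 0 1 0 1 2 1 0 1 2 1 0 1 0 1 0 1 2 1 2 1 0 1 0]
  -> pairs=16 depth=2 groups=12 -> no
String 3 '{}{{}{{}}}{{}{}}{{{}}{}}{}{{}{}}{}': depth seq [1 0 1 2 1 2 3 2 1 0 1 2 1 2 1 0 1 2 3 2 1 2 1 0 1 0 1 2 1 2 1 0 1 0]
  -> pairs=17 depth=3 groups=7 -> no
String 4 '{}{}{{}{}{}}{{}{}{{}{}}}{}{}{}{}{{}{}}': depth seq [1 0 1 0 1 2 1 2 1 2 1 0 1 2 1 2 1 2 3 2 3 2 1 0 1 0 1 0 1 0 1 0 1 2 1 2 1 0]
  -> pairs=19 depth=3 groups=9 -> no
String 5 '{}{{{}{}}{{}{}}{}{{{}{}}}}{{}{}}{{{}}}': depth seq [1 0 1 2 3 2 3 2 1 2 3 2 3 2 1 2 1 2 3 4 3 4 3 2 1 0 1 2 1 2 1 0 1 2 3 2 1 0]
  -> pairs=19 depth=4 groups=4 -> no
String 6 '{{{{}}}{}{}{}{}{}{}{}{}{}{}}{}{}{}': depth seq [1 2 3 4 3 2 1 2 1 2 1 2 1 2 1 2 1 2 1 2 1 2 1 2 1 2 1 0 1 0 1 0 1 0]
  -> pairs=17 depth=4 groups=4 -> yes

Answer: no no no no no yes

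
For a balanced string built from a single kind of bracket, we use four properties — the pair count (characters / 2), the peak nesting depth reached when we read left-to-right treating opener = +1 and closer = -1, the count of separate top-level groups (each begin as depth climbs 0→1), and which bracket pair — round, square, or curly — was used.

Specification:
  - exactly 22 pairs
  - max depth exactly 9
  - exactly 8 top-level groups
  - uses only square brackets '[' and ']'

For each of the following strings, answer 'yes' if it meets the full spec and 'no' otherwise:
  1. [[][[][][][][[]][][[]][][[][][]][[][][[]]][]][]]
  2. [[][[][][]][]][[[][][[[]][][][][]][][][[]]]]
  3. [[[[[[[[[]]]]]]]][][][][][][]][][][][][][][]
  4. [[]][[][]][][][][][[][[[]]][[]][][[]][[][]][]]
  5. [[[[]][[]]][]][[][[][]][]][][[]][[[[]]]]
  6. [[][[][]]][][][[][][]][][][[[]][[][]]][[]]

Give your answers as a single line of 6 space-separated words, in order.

Answer: no no yes no no no

Derivation:
String 1 '[[][[][][][][[]][][[]][][[][][]][[][][[]]][]][]]': depth seq [1 2 1 2 3 2 3 2 3 2 3 2 3 4 3 2 3 2 3 4 3 2 3 2 3 4 3 4 3 4 3 2 3 4 3 4 3 4 5 4 3 2 3 2 1 2 1 0]
  -> pairs=24 depth=5 groups=1 -> no
String 2 '[[][[][][]][]][[[][][[[]][][][][]][][][[]]]]': depth seq [1 2 1 2 3 2 3 2 3 2 1 2 1 0 1 2 3 2 3 2 3 4 5 4 3 4 3 4 3 4 3 4 3 2 3 2 3 2 3 4 3 2 1 0]
  -> pairs=22 depth=5 groups=2 -> no
String 3 '[[[[[[[[[]]]]]]]][][][][][][]][][][][][][][]': depth seq [1 2 3 4 5 6 7 8 9 8 7 6 5 4 3 2 1 2 1 2 1 2 1 2 1 2 1 2 1 0 1 0 1 0 1 0 1 0 1 0 1 0 1 0]
  -> pairs=22 depth=9 groups=8 -> yes
String 4 '[[]][[][]][][][][][[][[[]]][[]][][[]][[][]][]]': depth seq [1 2 1 0 1 2 1 2 1 0 1 0 1 0 1 0 1 0 1 2 1 2 3 4 3 2 1 2 3 2 1 2 1 2 3 2 1 2 3 2 3 2 1 2 1 0]
  -> pairs=23 depth=4 groups=7 -> no
String 5 '[[[[]][[]]][]][[][[][]][]][][[]][[[[]]]]': depth seq [1 2 3 4 3 2 3 4 3 2 1 2 1 0 1 2 1 2 3 2 3 2 1 2 1 0 1 0 1 2 1 0 1 2 3 4 3 2 1 0]
  -> pairs=20 depth=4 groups=5 -> no
String 6 '[[][[][]]][][][[][][]][][][[[]][[][]]][[]]': depth seq [1 2 1 2 3 2 3 2 1 0 1 0 1 0 1 2 1 2 1 2 1 0 1 0 1 0 1 2 3 2 1 2 3 2 3 2 1 0 1 2 1 0]
  -> pairs=21 depth=3 groups=8 -> no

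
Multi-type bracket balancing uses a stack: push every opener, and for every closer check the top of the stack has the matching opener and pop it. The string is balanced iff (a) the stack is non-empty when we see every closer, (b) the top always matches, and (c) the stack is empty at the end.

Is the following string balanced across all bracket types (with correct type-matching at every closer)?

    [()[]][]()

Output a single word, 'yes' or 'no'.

pos 0: push '['; stack = [
pos 1: push '('; stack = [(
pos 2: ')' matches '('; pop; stack = [
pos 3: push '['; stack = [[
pos 4: ']' matches '['; pop; stack = [
pos 5: ']' matches '['; pop; stack = (empty)
pos 6: push '['; stack = [
pos 7: ']' matches '['; pop; stack = (empty)
pos 8: push '('; stack = (
pos 9: ')' matches '('; pop; stack = (empty)
end: stack empty → VALID
Verdict: properly nested → yes

Answer: yes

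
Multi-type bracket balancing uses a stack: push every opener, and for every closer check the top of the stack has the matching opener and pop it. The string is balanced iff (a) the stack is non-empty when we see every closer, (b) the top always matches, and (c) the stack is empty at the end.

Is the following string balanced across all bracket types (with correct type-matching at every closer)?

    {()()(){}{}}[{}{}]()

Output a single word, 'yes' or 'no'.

pos 0: push '{'; stack = {
pos 1: push '('; stack = {(
pos 2: ')' matches '('; pop; stack = {
pos 3: push '('; stack = {(
pos 4: ')' matches '('; pop; stack = {
pos 5: push '('; stack = {(
pos 6: ')' matches '('; pop; stack = {
pos 7: push '{'; stack = {{
pos 8: '}' matches '{'; pop; stack = {
pos 9: push '{'; stack = {{
pos 10: '}' matches '{'; pop; stack = {
pos 11: '}' matches '{'; pop; stack = (empty)
pos 12: push '['; stack = [
pos 13: push '{'; stack = [{
pos 14: '}' matches '{'; pop; stack = [
pos 15: push '{'; stack = [{
pos 16: '}' matches '{'; pop; stack = [
pos 17: ']' matches '['; pop; stack = (empty)
pos 18: push '('; stack = (
pos 19: ')' matches '('; pop; stack = (empty)
end: stack empty → VALID
Verdict: properly nested → yes

Answer: yes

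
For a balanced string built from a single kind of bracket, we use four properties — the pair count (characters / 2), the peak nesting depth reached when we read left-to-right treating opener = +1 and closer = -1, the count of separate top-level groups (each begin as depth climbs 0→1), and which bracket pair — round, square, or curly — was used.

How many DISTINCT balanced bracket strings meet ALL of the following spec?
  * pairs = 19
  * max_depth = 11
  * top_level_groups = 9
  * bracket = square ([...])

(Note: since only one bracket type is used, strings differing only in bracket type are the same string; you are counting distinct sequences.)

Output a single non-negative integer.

Spec: pairs=19 depth=11 groups=9
Count(depth <= 11) = 6216210
Count(depth <= 10) = 6216201
Count(depth == 11) = 6216210 - 6216201 = 9

Answer: 9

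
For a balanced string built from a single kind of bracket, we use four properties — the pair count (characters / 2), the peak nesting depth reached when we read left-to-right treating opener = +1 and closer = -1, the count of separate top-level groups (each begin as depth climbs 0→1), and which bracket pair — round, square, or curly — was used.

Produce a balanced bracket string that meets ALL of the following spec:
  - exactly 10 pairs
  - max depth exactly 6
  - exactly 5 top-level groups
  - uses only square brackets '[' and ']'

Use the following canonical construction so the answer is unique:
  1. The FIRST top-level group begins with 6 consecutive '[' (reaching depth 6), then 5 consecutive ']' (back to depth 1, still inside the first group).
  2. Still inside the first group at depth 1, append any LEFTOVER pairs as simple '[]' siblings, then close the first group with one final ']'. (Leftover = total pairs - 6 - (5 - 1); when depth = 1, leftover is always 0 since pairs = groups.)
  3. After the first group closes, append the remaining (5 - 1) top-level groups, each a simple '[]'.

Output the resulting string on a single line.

Answer: [[[[[[]]]]]][][][][]

Derivation:
Spec: pairs=10 depth=6 groups=5
Leftover pairs = 10 - 6 - (5-1) = 0
First group: deep chain of depth 6 + 0 sibling pairs
Remaining 4 groups: simple '[]' each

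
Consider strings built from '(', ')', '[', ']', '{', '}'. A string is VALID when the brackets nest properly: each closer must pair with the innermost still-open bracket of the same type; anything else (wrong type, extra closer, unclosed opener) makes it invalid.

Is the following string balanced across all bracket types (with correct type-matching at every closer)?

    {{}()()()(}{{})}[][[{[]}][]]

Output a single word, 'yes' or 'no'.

pos 0: push '{'; stack = {
pos 1: push '{'; stack = {{
pos 2: '}' matches '{'; pop; stack = {
pos 3: push '('; stack = {(
pos 4: ')' matches '('; pop; stack = {
pos 5: push '('; stack = {(
pos 6: ')' matches '('; pop; stack = {
pos 7: push '('; stack = {(
pos 8: ')' matches '('; pop; stack = {
pos 9: push '('; stack = {(
pos 10: saw closer '}' but top of stack is '(' (expected ')') → INVALID
Verdict: type mismatch at position 10: '}' closes '(' → no

Answer: no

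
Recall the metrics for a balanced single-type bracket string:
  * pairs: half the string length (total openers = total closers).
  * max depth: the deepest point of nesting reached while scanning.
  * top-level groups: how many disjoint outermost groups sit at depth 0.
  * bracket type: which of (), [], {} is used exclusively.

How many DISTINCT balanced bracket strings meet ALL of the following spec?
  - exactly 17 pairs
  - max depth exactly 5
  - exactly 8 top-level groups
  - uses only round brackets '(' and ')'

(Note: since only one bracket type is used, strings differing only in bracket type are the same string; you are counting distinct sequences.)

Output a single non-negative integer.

Spec: pairs=17 depth=5 groups=8
Count(depth <= 5) = 894600
Count(depth <= 4) = 720968
Count(depth == 5) = 894600 - 720968 = 173632

Answer: 173632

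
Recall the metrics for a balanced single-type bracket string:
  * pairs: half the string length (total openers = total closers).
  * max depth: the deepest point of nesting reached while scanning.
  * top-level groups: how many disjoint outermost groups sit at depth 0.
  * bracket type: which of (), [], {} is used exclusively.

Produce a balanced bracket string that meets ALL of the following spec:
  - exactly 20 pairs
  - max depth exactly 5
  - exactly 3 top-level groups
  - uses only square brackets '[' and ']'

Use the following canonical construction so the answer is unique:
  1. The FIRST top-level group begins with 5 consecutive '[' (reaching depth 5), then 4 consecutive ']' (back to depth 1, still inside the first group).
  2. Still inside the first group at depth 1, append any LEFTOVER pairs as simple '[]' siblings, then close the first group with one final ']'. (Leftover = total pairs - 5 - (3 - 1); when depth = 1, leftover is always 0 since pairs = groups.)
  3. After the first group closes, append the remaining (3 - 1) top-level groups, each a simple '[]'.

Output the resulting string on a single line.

Spec: pairs=20 depth=5 groups=3
Leftover pairs = 20 - 5 - (3-1) = 13
First group: deep chain of depth 5 + 13 sibling pairs
Remaining 2 groups: simple '[]' each

Answer: [[[[[]]]][][][][][][][][][][][][][]][][]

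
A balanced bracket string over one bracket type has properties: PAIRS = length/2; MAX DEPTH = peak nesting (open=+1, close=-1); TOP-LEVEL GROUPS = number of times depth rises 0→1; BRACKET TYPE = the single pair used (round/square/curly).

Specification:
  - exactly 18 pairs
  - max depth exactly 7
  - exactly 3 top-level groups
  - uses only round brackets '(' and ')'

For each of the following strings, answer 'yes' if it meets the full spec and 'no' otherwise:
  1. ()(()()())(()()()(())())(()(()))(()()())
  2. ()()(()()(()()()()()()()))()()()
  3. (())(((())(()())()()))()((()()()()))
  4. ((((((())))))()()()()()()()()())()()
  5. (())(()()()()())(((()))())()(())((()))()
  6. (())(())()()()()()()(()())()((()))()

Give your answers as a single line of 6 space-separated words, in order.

Answer: no no no yes no no

Derivation:
String 1 '()(()()())(()()()(())())(()(()))(()()())': depth seq [1 0 1 2 1 2 1 2 1 0 1 2 1 2 1 2 1 2 3 2 1 2 1 0 1 2 1 2 3 2 1 0 1 2 1 2 1 2 1 0]
  -> pairs=20 depth=3 groups=5 -> no
String 2 '()()(()()(()()()()()()()))()()()': depth seq [1 0 1 0 1 2 1 2 1 2 3 2 3 2 3 2 3 2 3 2 3 2 3 2 1 0 1 0 1 0 1 0]
  -> pairs=16 depth=3 groups=6 -> no
String 3 '(())(((())(()())()()))()((()()()()))': depth seq [1 2 1 0 1 2 3 4 3 2 3 4 3 4 3 2 3 2 3 2 1 0 1 0 1 2 3 2 3 2 3 2 3 2 1 0]
  -> pairs=18 depth=4 groups=4 -> no
String 4 '((((((())))))()()()()()()()()())()()': depth seq [1 2 3 4 5 6 7 6 5 4 3 2 1 2 1 2 1 2 1 2 1 2 1 2 1 2 1 2 1 2 1 0 1 0 1 0]
  -> pairs=18 depth=7 groups=3 -> yes
String 5 '(())(()()()()())(((()))())()(())((()))()': depth seq [1 2 1 0 1 2 1 2 1 2 1 2 1 2 1 0 1 2 3 4 3 2 1 2 1 0 1 0 1 2 1 0 1 2 3 2 1 0 1 0]
  -> pairs=20 depth=4 groups=7 -> no
String 6 '(())(())()()()()()()(()())()((()))()': depth seq [1 2 1 0 1 2 1 0 1 0 1 0 1 0 1 0 1 0 1 0 1 2 1 2 1 0 1 0 1 2 3 2 1 0 1 0]
  -> pairs=18 depth=3 groups=12 -> no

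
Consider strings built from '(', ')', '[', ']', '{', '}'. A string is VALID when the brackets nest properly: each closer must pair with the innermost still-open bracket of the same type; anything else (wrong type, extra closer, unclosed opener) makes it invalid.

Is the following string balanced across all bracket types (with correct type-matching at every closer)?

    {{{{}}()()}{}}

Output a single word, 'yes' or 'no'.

pos 0: push '{'; stack = {
pos 1: push '{'; stack = {{
pos 2: push '{'; stack = {{{
pos 3: push '{'; stack = {{{{
pos 4: '}' matches '{'; pop; stack = {{{
pos 5: '}' matches '{'; pop; stack = {{
pos 6: push '('; stack = {{(
pos 7: ')' matches '('; pop; stack = {{
pos 8: push '('; stack = {{(
pos 9: ')' matches '('; pop; stack = {{
pos 10: '}' matches '{'; pop; stack = {
pos 11: push '{'; stack = {{
pos 12: '}' matches '{'; pop; stack = {
pos 13: '}' matches '{'; pop; stack = (empty)
end: stack empty → VALID
Verdict: properly nested → yes

Answer: yes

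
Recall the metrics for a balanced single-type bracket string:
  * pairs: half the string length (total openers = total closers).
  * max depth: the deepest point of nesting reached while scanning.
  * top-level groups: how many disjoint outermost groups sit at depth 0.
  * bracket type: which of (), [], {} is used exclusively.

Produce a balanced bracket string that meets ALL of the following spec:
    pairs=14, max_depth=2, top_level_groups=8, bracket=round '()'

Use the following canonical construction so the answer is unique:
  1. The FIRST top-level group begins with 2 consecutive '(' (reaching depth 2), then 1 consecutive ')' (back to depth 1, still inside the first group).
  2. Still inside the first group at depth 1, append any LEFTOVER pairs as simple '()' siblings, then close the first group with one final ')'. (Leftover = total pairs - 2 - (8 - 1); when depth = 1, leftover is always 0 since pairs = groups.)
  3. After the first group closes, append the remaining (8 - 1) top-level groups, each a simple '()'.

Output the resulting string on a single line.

Spec: pairs=14 depth=2 groups=8
Leftover pairs = 14 - 2 - (8-1) = 5
First group: deep chain of depth 2 + 5 sibling pairs
Remaining 7 groups: simple '()' each

Answer: (()()()()()())()()()()()()()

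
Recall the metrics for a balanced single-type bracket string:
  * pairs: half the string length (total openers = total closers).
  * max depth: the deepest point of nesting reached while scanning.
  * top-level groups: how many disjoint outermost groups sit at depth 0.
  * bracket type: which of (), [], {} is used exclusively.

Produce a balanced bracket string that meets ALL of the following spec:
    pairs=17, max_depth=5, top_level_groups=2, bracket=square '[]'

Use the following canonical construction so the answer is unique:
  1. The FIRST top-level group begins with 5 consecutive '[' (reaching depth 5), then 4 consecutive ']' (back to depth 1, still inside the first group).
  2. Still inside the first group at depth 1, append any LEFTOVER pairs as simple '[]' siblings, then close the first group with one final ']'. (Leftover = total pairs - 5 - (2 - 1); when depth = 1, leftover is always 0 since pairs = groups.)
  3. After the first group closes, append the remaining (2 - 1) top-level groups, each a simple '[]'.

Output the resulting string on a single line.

Spec: pairs=17 depth=5 groups=2
Leftover pairs = 17 - 5 - (2-1) = 11
First group: deep chain of depth 5 + 11 sibling pairs
Remaining 1 groups: simple '[]' each

Answer: [[[[[]]]][][][][][][][][][][][]][]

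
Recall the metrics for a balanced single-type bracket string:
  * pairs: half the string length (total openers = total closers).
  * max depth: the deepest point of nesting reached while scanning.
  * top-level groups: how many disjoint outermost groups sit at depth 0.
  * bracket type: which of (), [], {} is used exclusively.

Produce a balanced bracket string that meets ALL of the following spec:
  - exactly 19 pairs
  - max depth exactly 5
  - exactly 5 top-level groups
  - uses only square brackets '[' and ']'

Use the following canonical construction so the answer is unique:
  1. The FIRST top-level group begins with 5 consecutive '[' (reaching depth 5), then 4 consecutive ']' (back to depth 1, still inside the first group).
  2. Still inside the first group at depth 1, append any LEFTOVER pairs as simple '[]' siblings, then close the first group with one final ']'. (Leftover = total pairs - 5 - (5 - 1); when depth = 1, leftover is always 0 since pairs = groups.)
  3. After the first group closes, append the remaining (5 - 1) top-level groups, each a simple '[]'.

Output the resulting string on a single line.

Spec: pairs=19 depth=5 groups=5
Leftover pairs = 19 - 5 - (5-1) = 10
First group: deep chain of depth 5 + 10 sibling pairs
Remaining 4 groups: simple '[]' each

Answer: [[[[[]]]][][][][][][][][][][]][][][][]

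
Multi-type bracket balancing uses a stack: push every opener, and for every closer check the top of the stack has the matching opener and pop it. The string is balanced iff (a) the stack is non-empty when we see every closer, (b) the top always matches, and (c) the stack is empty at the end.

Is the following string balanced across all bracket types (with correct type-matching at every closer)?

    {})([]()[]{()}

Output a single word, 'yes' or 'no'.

Answer: no

Derivation:
pos 0: push '{'; stack = {
pos 1: '}' matches '{'; pop; stack = (empty)
pos 2: saw closer ')' but stack is empty → INVALID
Verdict: unmatched closer ')' at position 2 → no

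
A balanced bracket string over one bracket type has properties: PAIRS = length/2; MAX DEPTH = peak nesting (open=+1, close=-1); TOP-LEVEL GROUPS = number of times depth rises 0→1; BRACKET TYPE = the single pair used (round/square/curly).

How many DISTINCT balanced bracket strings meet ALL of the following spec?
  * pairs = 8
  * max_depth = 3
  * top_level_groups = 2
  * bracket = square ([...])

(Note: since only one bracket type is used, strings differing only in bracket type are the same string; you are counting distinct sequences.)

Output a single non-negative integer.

Spec: pairs=8 depth=3 groups=2
Count(depth <= 3) = 144
Count(depth <= 2) = 7
Count(depth == 3) = 144 - 7 = 137

Answer: 137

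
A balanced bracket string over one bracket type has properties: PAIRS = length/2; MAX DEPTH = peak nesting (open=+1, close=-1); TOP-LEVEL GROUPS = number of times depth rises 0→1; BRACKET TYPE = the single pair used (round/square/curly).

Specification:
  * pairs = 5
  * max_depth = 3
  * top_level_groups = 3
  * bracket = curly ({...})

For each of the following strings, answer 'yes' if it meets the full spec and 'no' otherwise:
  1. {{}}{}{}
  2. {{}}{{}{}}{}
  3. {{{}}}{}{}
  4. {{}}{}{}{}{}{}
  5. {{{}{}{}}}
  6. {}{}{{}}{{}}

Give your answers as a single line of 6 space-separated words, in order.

String 1 '{{}}{}{}': depth seq [1 2 1 0 1 0 1 0]
  -> pairs=4 depth=2 groups=3 -> no
String 2 '{{}}{{}{}}{}': depth seq [1 2 1 0 1 2 1 2 1 0 1 0]
  -> pairs=6 depth=2 groups=3 -> no
String 3 '{{{}}}{}{}': depth seq [1 2 3 2 1 0 1 0 1 0]
  -> pairs=5 depth=3 groups=3 -> yes
String 4 '{{}}{}{}{}{}{}': depth seq [1 2 1 0 1 0 1 0 1 0 1 0 1 0]
  -> pairs=7 depth=2 groups=6 -> no
String 5 '{{{}{}{}}}': depth seq [1 2 3 2 3 2 3 2 1 0]
  -> pairs=5 depth=3 groups=1 -> no
String 6 '{}{}{{}}{{}}': depth seq [1 0 1 0 1 2 1 0 1 2 1 0]
  -> pairs=6 depth=2 groups=4 -> no

Answer: no no yes no no no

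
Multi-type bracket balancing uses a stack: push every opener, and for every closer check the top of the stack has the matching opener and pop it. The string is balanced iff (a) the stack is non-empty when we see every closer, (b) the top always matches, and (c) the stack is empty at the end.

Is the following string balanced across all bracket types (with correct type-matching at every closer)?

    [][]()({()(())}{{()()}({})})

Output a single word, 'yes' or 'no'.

pos 0: push '['; stack = [
pos 1: ']' matches '['; pop; stack = (empty)
pos 2: push '['; stack = [
pos 3: ']' matches '['; pop; stack = (empty)
pos 4: push '('; stack = (
pos 5: ')' matches '('; pop; stack = (empty)
pos 6: push '('; stack = (
pos 7: push '{'; stack = ({
pos 8: push '('; stack = ({(
pos 9: ')' matches '('; pop; stack = ({
pos 10: push '('; stack = ({(
pos 11: push '('; stack = ({((
pos 12: ')' matches '('; pop; stack = ({(
pos 13: ')' matches '('; pop; stack = ({
pos 14: '}' matches '{'; pop; stack = (
pos 15: push '{'; stack = ({
pos 16: push '{'; stack = ({{
pos 17: push '('; stack = ({{(
pos 18: ')' matches '('; pop; stack = ({{
pos 19: push '('; stack = ({{(
pos 20: ')' matches '('; pop; stack = ({{
pos 21: '}' matches '{'; pop; stack = ({
pos 22: push '('; stack = ({(
pos 23: push '{'; stack = ({({
pos 24: '}' matches '{'; pop; stack = ({(
pos 25: ')' matches '('; pop; stack = ({
pos 26: '}' matches '{'; pop; stack = (
pos 27: ')' matches '('; pop; stack = (empty)
end: stack empty → VALID
Verdict: properly nested → yes

Answer: yes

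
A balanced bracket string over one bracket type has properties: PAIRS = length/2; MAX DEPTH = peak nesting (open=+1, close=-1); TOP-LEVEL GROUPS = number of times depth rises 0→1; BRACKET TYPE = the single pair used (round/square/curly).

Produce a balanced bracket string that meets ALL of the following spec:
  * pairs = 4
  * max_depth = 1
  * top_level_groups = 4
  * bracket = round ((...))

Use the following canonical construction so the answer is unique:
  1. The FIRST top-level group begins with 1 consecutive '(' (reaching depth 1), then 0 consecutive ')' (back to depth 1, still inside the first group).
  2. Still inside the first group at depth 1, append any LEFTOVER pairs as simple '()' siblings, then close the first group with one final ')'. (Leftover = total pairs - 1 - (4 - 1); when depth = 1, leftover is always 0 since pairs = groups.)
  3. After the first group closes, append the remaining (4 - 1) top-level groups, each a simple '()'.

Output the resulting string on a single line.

Answer: ()()()()

Derivation:
Spec: pairs=4 depth=1 groups=4
Leftover pairs = 4 - 1 - (4-1) = 0
First group: deep chain of depth 1 + 0 sibling pairs
Remaining 3 groups: simple '()' each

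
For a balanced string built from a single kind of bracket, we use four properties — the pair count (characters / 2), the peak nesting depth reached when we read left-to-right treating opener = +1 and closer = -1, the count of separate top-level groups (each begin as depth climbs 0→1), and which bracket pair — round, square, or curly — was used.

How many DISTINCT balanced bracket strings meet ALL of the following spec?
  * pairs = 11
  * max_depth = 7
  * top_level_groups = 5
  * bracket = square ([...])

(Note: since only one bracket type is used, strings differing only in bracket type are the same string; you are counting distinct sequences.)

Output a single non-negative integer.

Spec: pairs=11 depth=7 groups=5
Count(depth <= 7) = 3640
Count(depth <= 6) = 3635
Count(depth == 7) = 3640 - 3635 = 5

Answer: 5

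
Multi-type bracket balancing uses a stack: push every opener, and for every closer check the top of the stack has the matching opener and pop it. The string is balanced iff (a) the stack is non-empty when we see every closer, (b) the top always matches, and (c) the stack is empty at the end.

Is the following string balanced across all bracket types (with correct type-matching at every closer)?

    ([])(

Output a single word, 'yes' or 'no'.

pos 0: push '('; stack = (
pos 1: push '['; stack = ([
pos 2: ']' matches '['; pop; stack = (
pos 3: ')' matches '('; pop; stack = (empty)
pos 4: push '('; stack = (
end: stack still non-empty (() → INVALID
Verdict: unclosed openers at end: ( → no

Answer: no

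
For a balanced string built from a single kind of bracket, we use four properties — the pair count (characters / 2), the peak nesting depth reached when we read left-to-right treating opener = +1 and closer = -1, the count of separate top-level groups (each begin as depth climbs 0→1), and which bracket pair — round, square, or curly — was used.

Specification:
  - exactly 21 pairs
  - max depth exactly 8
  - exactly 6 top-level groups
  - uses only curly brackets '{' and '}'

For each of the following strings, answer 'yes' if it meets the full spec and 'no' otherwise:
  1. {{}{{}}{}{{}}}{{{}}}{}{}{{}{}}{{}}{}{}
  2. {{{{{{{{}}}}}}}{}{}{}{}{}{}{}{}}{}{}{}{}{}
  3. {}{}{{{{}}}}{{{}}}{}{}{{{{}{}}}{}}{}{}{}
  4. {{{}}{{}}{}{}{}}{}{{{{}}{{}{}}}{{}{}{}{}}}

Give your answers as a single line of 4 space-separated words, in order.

Answer: no yes no no

Derivation:
String 1 '{{}{{}}{}{{}}}{{{}}}{}{}{{}{}}{{}}{}{}': depth seq [1 2 1 2 3 2 1 2 1 2 3 2 1 0 1 2 3 2 1 0 1 0 1 0 1 2 1 2 1 0 1 2 1 0 1 0 1 0]
  -> pairs=19 depth=3 groups=8 -> no
String 2 '{{{{{{{{}}}}}}}{}{}{}{}{}{}{}{}}{}{}{}{}{}': depth seq [1 2 3 4 5 6 7 8 7 6 5 4 3 2 1 2 1 2 1 2 1 2 1 2 1 2 1 2 1 2 1 0 1 0 1 0 1 0 1 0 1 0]
  -> pairs=21 depth=8 groups=6 -> yes
String 3 '{}{}{{{{}}}}{{{}}}{}{}{{{{}{}}}{}}{}{}{}': depth seq [1 0 1 0 1 2 3 4 3 2 1 0 1 2 3 2 1 0 1 0 1 0 1 2 3 4 3 4 3 2 1 2 1 0 1 0 1 0 1 0]
  -> pairs=20 depth=4 groups=10 -> no
String 4 '{{{}}{{}}{}{}{}}{}{{{{}}{{}{}}}{{}{}{}{}}}': depth seq [1 2 3 2 1 2 3 2 1 2 1 2 1 2 1 0 1 0 1 2 3 4 3 2 3 4 3 4 3 2 1 2 3 2 3 2 3 2 3 2 1 0]
  -> pairs=21 depth=4 groups=3 -> no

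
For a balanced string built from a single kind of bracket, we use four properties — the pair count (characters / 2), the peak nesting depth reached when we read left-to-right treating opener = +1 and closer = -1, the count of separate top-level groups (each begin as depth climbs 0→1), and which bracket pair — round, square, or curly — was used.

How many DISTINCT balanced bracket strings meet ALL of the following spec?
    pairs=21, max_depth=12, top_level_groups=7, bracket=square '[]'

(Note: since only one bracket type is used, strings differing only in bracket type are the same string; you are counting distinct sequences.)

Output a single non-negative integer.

Spec: pairs=21 depth=12 groups=7
Count(depth <= 12) = 463988422
Count(depth <= 11) = 463957608
Count(depth == 12) = 463988422 - 463957608 = 30814

Answer: 30814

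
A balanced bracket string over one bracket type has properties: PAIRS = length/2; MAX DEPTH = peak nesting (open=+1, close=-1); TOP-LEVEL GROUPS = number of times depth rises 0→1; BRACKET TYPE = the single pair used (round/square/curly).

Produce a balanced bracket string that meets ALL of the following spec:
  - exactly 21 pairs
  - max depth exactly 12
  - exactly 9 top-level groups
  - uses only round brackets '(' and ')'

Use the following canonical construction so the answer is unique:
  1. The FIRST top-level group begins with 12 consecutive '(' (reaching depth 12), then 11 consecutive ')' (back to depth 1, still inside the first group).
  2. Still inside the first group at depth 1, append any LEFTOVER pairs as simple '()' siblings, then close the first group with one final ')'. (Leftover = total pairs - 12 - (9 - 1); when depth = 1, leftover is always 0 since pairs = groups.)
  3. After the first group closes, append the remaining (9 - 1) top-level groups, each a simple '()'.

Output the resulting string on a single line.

Spec: pairs=21 depth=12 groups=9
Leftover pairs = 21 - 12 - (9-1) = 1
First group: deep chain of depth 12 + 1 sibling pairs
Remaining 8 groups: simple '()' each

Answer: (((((((((((()))))))))))())()()()()()()()()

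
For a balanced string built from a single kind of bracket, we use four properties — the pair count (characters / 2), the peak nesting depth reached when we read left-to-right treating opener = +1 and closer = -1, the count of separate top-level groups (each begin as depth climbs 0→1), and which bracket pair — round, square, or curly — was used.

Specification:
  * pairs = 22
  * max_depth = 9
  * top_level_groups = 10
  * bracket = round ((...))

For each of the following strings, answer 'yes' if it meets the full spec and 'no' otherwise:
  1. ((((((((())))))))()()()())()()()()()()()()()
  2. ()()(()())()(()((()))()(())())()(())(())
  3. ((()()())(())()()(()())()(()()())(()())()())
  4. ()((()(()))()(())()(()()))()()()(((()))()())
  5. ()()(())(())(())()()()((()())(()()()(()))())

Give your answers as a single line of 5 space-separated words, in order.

Answer: yes no no no no

Derivation:
String 1 '((((((((())))))))()()()())()()()()()()()()()': depth seq [1 2 3 4 5 6 7 8 9 8 7 6 5 4 3 2 1 2 1 2 1 2 1 2 1 0 1 0 1 0 1 0 1 0 1 0 1 0 1 0 1 0 1 0]
  -> pairs=22 depth=9 groups=10 -> yes
String 2 '()()(()())()(()((()))()(())())()(())(())': depth seq [1 0 1 0 1 2 1 2 1 0 1 0 1 2 1 2 3 4 3 2 1 2 1 2 3 2 1 2 1 0 1 0 1 2 1 0 1 2 1 0]
  -> pairs=20 depth=4 groups=8 -> no
String 3 '((()()())(())()()(()())()(()()())(()())()())': depth seq [1 2 3 2 3 2 3 2 1 2 3 2 1 2 1 2 1 2 3 2 3 2 1 2 1 2 3 2 3 2 3 2 1 2 3 2 3 2 1 2 1 2 1 0]
  -> pairs=22 depth=3 groups=1 -> no
String 4 '()((()(()))()(())()(()()))()()()(((()))()())': depth seq [1 0 1 2 3 2 3 4 3 2 1 2 1 2 3 2 1 2 1 2 3 2 3 2 1 0 1 0 1 0 1 0 1 2 3 4 3 2 1 2 1 2 1 0]
  -> pairs=22 depth=4 groups=6 -> no
String 5 '()()(())(())(())()()()((()())(()()()(()))())': depth seq [1 0 1 0 1 2 1 0 1 2 1 0 1 2 1 0 1 0 1 0 1 0 1 2 3 2 3 2 1 2 3 2 3 2 3 2 3 4 3 2 1 2 1 0]
  -> pairs=22 depth=4 groups=9 -> no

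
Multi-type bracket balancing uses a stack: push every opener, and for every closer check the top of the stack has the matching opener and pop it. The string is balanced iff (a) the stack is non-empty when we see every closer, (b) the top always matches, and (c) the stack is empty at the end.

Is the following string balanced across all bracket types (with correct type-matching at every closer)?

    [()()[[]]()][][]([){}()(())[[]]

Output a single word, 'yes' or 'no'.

pos 0: push '['; stack = [
pos 1: push '('; stack = [(
pos 2: ')' matches '('; pop; stack = [
pos 3: push '('; stack = [(
pos 4: ')' matches '('; pop; stack = [
pos 5: push '['; stack = [[
pos 6: push '['; stack = [[[
pos 7: ']' matches '['; pop; stack = [[
pos 8: ']' matches '['; pop; stack = [
pos 9: push '('; stack = [(
pos 10: ')' matches '('; pop; stack = [
pos 11: ']' matches '['; pop; stack = (empty)
pos 12: push '['; stack = [
pos 13: ']' matches '['; pop; stack = (empty)
pos 14: push '['; stack = [
pos 15: ']' matches '['; pop; stack = (empty)
pos 16: push '('; stack = (
pos 17: push '['; stack = ([
pos 18: saw closer ')' but top of stack is '[' (expected ']') → INVALID
Verdict: type mismatch at position 18: ')' closes '[' → no

Answer: no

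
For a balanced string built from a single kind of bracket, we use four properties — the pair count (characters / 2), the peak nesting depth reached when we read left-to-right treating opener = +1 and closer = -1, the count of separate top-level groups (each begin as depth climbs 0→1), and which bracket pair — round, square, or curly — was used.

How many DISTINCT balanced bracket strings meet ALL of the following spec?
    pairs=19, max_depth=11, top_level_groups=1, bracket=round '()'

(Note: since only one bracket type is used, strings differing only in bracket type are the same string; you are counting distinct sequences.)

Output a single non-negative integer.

Spec: pairs=19 depth=11 groups=1
Count(depth <= 11) = 472809612
Count(depth <= 10) = 462125928
Count(depth == 11) = 472809612 - 462125928 = 10683684

Answer: 10683684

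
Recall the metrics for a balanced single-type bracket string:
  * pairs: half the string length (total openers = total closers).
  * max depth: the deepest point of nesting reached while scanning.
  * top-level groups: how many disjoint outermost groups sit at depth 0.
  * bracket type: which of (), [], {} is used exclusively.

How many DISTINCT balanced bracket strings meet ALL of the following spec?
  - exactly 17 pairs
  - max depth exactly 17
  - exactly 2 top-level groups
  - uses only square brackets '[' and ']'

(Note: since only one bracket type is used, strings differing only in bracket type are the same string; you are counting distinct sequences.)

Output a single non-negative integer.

Answer: 0

Derivation:
Spec: pairs=17 depth=17 groups=2
Count(depth <= 17) = 35357670
Count(depth <= 16) = 35357670
Count(depth == 17) = 35357670 - 35357670 = 0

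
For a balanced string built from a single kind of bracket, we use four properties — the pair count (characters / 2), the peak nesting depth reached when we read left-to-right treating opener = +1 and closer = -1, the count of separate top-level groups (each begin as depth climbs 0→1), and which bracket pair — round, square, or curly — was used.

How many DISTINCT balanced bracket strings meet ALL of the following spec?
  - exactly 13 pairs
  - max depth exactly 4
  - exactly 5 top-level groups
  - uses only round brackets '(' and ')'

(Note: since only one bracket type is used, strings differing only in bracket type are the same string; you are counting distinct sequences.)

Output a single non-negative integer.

Answer: 19765

Derivation:
Spec: pairs=13 depth=4 groups=5
Count(depth <= 4) = 34685
Count(depth <= 3) = 14920
Count(depth == 4) = 34685 - 14920 = 19765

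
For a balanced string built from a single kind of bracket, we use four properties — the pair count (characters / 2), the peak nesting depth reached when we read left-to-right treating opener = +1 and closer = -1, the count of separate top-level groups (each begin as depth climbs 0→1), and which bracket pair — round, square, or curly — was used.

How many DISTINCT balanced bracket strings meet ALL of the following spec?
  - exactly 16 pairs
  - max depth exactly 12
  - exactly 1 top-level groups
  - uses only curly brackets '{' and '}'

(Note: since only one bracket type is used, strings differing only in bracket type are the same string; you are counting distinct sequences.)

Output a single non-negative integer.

Answer: 16500

Derivation:
Spec: pairs=16 depth=12 groups=1
Count(depth <= 12) = 9691625
Count(depth <= 11) = 9675125
Count(depth == 12) = 9691625 - 9675125 = 16500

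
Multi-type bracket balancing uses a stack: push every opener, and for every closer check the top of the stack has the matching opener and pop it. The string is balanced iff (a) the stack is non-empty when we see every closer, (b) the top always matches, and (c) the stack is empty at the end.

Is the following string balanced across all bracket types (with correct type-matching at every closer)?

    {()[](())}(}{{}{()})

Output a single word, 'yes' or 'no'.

Answer: no

Derivation:
pos 0: push '{'; stack = {
pos 1: push '('; stack = {(
pos 2: ')' matches '('; pop; stack = {
pos 3: push '['; stack = {[
pos 4: ']' matches '['; pop; stack = {
pos 5: push '('; stack = {(
pos 6: push '('; stack = {((
pos 7: ')' matches '('; pop; stack = {(
pos 8: ')' matches '('; pop; stack = {
pos 9: '}' matches '{'; pop; stack = (empty)
pos 10: push '('; stack = (
pos 11: saw closer '}' but top of stack is '(' (expected ')') → INVALID
Verdict: type mismatch at position 11: '}' closes '(' → no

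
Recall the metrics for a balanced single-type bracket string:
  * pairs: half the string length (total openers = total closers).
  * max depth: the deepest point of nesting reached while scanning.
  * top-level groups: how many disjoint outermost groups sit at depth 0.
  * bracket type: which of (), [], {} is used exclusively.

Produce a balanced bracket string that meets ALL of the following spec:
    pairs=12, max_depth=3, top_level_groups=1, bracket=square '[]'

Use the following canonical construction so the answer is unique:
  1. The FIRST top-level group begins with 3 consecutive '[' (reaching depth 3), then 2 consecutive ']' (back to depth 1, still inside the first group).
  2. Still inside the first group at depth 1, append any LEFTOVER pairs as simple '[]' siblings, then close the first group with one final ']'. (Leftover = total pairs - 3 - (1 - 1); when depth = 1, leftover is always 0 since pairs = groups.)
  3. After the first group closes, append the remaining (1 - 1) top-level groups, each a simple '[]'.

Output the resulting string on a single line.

Answer: [[[]][][][][][][][][][]]

Derivation:
Spec: pairs=12 depth=3 groups=1
Leftover pairs = 12 - 3 - (1-1) = 9
First group: deep chain of depth 3 + 9 sibling pairs
Remaining 0 groups: simple '[]' each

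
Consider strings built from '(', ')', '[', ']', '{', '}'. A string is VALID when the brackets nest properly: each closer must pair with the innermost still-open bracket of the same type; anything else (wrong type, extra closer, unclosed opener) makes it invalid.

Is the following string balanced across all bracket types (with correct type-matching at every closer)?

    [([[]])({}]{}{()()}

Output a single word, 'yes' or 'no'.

pos 0: push '['; stack = [
pos 1: push '('; stack = [(
pos 2: push '['; stack = [([
pos 3: push '['; stack = [([[
pos 4: ']' matches '['; pop; stack = [([
pos 5: ']' matches '['; pop; stack = [(
pos 6: ')' matches '('; pop; stack = [
pos 7: push '('; stack = [(
pos 8: push '{'; stack = [({
pos 9: '}' matches '{'; pop; stack = [(
pos 10: saw closer ']' but top of stack is '(' (expected ')') → INVALID
Verdict: type mismatch at position 10: ']' closes '(' → no

Answer: no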